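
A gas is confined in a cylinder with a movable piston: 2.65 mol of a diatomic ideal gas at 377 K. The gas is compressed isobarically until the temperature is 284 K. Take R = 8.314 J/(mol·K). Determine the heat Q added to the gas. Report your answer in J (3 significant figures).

Q ≈ -7170 J

Isobaric: W = nRΔT = (2.65)(8.314)(-93) = -2049 J.
ΔU = nCᵥΔT with Cᵥ = 5R/2: ΔU = (2.65)(20.79)(-93) = -5122 J.
Q = ΔU + W = -5122 − 2049 = -7171 J.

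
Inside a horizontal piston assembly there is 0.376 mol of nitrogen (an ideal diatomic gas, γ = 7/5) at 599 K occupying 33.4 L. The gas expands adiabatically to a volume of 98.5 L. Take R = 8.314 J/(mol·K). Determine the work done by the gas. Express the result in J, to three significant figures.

Adiabatic: TV^(γ−1) = const with γ = 7/5.
T₂ = T₁ (V₁/V₂)^(γ−1) = 599 × (33.4/98.5)^0.4 = 599 × 0.6488 = 388.6 K.
W_by = nCᵥ(T₁ − T₂) = (0.376)(20.79)(599 − 388.6) = 1644 J.

W ≈ 1640 J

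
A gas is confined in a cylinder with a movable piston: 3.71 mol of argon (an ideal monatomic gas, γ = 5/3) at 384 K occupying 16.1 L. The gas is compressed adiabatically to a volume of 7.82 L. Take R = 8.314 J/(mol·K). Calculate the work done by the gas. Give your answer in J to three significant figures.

W ≈ -11000 J

Adiabatic: TV^(γ−1) = const with γ = 5/3.
T₂ = T₁ (V₁/V₂)^(γ−1) = 384 × (16.1/7.82)^0.667 = 384 × 1.618 = 621.5 K.
W_by = nCᵥ(T₁ − T₂) = (3.71)(12.47)(384 − 621.5) = -10986 J.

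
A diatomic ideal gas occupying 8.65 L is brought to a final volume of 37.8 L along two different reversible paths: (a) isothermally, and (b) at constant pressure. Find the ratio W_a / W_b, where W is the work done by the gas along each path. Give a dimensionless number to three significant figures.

W_a / W_b ≈ 0.438

Path (a) isothermal: W = P₁V₁ ln(V₂/V₁) → W_a/(P₁V₁) = 1.475.
Path (b) isobaric: W = P₁(V₂ − V₁) → W_b/(P₁V₁) = 3.37.
W_a / W_b = 1.475 / 3.37 = 0.4376.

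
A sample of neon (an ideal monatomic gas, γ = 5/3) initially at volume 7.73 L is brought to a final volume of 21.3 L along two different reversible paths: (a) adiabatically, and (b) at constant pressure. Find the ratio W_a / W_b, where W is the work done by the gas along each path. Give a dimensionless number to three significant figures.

Path (a) adiabatic: W = P₁V₁(1 − (V₁/V₂)^(γ−1))/(γ−1) → W_a/(P₁V₁) = 0.7368.
Path (b) isobaric: W = P₁(V₂ − V₁) → W_b/(P₁V₁) = 1.755.
W_a / W_b = 0.7368 / 1.755 = 0.4197.

W_a / W_b ≈ 0.420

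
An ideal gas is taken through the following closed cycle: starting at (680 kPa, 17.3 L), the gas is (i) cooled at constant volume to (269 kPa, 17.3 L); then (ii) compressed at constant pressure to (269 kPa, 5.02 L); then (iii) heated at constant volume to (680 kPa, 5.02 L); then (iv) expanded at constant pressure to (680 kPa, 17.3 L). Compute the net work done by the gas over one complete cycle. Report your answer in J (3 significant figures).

Constant-volume legs do no work.
W(ii) = (269)(5.02 − 17.3) = -3303 J; W(iv) = (680)(17.3 − 5.02) = 8350 J.
W_net = -3303 + 8350 = 5047 J (the clockwise enclosed area).

W_net ≈ 5050 J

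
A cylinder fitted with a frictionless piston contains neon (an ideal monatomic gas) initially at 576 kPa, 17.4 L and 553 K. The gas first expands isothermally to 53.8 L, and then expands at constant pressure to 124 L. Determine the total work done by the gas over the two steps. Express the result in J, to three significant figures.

Step 1 (isothermal): W = P₁V₁ ln(V₂/V₁) = (10022) ln(53.8/17.4) = 11313 J.
After step 1: P = 186.3 kPa, V = 53.8 L, T = 553 K.
Step 2 (isobaric): W = PΔV = (186.3 kPa)(124 − 53.8 L) = 13078 J.
W_total = 11313 + 13078 = 24391 J.

W_total ≈ 24400 J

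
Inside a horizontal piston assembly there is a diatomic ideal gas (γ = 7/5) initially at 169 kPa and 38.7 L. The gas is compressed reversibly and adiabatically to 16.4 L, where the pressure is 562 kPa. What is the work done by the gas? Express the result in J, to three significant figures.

W ≈ -6690 J

Adiabatic: W = (P₁V₁ − P₂V₂)/(γ − 1) with γ = 7/5.
P₁V₁ = 6540 J, P₂V₂ = 9217 J.
W = (6540 − 9217) / 0.4 = -6691 J.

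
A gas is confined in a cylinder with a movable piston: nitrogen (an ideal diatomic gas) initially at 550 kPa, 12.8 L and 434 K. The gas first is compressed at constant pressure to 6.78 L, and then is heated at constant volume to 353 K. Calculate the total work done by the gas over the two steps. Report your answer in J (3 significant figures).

W_total ≈ -3310 J

Step 1 (isobaric): W = PΔV = (550 kPa)(6.78 − 12.8 L) = -3311 J.
Step 2 (isochoric): W = 0 (constant volume).
W_total = -3311 + 0 = -3311 J.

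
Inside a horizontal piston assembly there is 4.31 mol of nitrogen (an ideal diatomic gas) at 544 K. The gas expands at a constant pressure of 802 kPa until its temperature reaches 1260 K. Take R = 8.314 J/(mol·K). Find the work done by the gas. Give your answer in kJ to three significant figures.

Isobaric: W = P ΔV = nR ΔT.
W = (4.31)(8.314)(1260 − 544) = 25657 J.

W ≈ 25.7 kJ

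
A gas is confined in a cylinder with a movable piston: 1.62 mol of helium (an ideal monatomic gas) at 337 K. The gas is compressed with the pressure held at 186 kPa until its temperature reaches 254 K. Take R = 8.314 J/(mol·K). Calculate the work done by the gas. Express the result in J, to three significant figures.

Isobaric: W = P ΔV = nR ΔT.
W = (1.62)(8.314)(254 − 337) = -1118 J.

W ≈ -1120 J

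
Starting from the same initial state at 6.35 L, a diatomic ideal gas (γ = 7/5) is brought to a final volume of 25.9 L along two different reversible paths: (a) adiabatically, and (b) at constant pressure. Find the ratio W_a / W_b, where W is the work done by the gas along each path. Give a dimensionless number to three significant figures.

Path (a) adiabatic: W = P₁V₁(1 − (V₁/V₂)^(γ−1))/(γ−1) → W_a/(P₁V₁) = 1.075.
Path (b) isobaric: W = P₁(V₂ − V₁) → W_b/(P₁V₁) = 3.079.
W_a / W_b = 1.075 / 3.079 = 0.3493.

W_a / W_b ≈ 0.349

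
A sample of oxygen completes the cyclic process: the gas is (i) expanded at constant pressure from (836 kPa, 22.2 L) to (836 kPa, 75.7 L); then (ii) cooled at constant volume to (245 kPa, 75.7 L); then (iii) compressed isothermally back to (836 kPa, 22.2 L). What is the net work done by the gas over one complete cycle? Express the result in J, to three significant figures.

W_net ≈ 22000 J

Leg (i): W = PΔV = (836)(75.7 − 22.2) = 44726 J.
Leg (ii): W = 0.
Leg (iii): W = PᵢVᵢ ln(V_f/Vᵢ) = (18546) ln(22.2/75.7) = -22751 J.
W_net = 44726 − 22751 = 21975 J.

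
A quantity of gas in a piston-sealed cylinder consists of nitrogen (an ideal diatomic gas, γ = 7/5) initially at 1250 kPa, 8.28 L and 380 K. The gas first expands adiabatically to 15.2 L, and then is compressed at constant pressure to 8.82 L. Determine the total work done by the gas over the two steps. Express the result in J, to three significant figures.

Step 1 (adiabatic): W = (P₁V₁ − P₂V₂)/(γ−1) = (10350 − 8117)/0.4 = 5582 J.
After step 1: P = 534 kPa, V = 15.2 L, T = 298 K.
Step 2 (isobaric): W = PΔV = (534 kPa)(8.82 − 15.2 L) = -3407 J.
W_total = 5582 − 3407 = 2174 J.

W_total ≈ 2170 J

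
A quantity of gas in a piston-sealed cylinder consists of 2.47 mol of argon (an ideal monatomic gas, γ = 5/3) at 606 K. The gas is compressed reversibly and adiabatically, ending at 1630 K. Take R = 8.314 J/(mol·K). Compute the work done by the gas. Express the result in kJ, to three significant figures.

Adiabatic ⇒ Q = 0, so W_by = −ΔU = nCᵥ(T₁ − T₂).
Cᵥ = 3R/2 = 12.47 J/(mol·K).
W = (2.47)(12.47)(606 − 1630) = -31543 J.

W ≈ -31.5 kJ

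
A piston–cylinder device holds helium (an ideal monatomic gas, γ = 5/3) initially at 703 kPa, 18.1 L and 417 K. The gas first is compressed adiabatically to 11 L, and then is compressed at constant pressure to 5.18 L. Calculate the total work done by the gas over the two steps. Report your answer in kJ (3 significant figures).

W_total ≈ -16.9 kJ

Step 1 (adiabatic): W = (P₁V₁ − P₂V₂)/(γ−1) = (12724 − 17735)/0.667 = -7516 J.
After step 1: P = 1612 kPa, V = 11 L, T = 581.2 K.
Step 2 (isobaric): W = PΔV = (1612 kPa)(5.18 − 11 L) = -9383 J.
W_total = -7516 − 9383 = -16899 J.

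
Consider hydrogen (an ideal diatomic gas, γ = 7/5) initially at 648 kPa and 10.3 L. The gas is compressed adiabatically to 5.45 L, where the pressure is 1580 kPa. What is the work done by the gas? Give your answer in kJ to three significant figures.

Adiabatic: W = (P₁V₁ − P₂V₂)/(γ − 1) with γ = 7/5.
P₁V₁ = 6674 J, P₂V₂ = 8611 J.
W = (6674 − 8611) / 0.4 = -4842 J.

W ≈ -4.84 kJ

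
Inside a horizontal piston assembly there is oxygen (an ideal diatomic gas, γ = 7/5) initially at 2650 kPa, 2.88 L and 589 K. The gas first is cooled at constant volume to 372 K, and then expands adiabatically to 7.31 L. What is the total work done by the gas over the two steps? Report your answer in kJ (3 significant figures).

W_total ≈ 3.75 kJ

Step 1 (isochoric): W = 0 (constant volume).
After step 1: P = 1674 kPa (V unchanged).
Step 2 (adiabatic): W = (P₁V₁ − P₂V₂)/(γ−1) = (4820 − 3321)/0.4 = 3748 J.
W_total = 0 + 3748 = 3748 J.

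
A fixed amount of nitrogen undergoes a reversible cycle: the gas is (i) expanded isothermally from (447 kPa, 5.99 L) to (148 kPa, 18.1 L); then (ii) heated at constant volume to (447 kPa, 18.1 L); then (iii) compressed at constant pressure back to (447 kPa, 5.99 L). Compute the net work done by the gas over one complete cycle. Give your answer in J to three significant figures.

W_net ≈ -2450 J

Leg (i): W = PᵢVᵢ ln(V_f/Vᵢ) = (2678) ln(18.1/5.99) = 2961 J.
Leg (ii): W = 0.
Leg (iii): W = PΔV = (447)(5.99 − 18.1) = -5413 J.
W_net = 2961 − 5413 = -2452 J.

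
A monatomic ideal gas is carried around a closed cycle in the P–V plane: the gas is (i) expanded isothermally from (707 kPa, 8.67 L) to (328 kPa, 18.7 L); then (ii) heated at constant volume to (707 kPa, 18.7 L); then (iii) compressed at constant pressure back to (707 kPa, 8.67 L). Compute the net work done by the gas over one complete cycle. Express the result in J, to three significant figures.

W_net ≈ -2380 J

Leg (i): W = PᵢVᵢ ln(V_f/Vᵢ) = (6130) ln(18.7/8.67) = 4712 J.
Leg (ii): W = 0.
Leg (iii): W = PΔV = (707)(8.67 − 18.7) = -7091 J.
W_net = 4712 − 7091 = -2380 J.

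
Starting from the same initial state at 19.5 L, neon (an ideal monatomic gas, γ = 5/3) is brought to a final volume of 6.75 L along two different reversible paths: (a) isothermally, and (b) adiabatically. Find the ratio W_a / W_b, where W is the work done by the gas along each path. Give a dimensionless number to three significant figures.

W_a / W_b ≈ 0.688

Path (a) isothermal: W = P₁V₁ ln(V₂/V₁) → W_a/(P₁V₁) = -1.061.
Path (b) adiabatic: W = P₁V₁(1 − (V₁/V₂)^(γ−1))/(γ−1) → W_b/(P₁V₁) = -1.543.
W_a / W_b = -1.061 / -1.543 = 0.6877.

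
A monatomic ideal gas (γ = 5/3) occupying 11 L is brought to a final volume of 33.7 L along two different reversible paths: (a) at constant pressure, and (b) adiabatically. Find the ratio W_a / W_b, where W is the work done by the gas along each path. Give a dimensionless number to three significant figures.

Path (a) isobaric: W = P₁(V₂ − V₁) → W_a/(P₁V₁) = 2.064.
Path (b) adiabatic: W = P₁V₁(1 − (V₁/V₂)^(γ−1))/(γ−1) → W_b/(P₁V₁) = 0.7889.
W_a / W_b = 2.064 / 0.7889 = 2.616.

W_a / W_b ≈ 2.62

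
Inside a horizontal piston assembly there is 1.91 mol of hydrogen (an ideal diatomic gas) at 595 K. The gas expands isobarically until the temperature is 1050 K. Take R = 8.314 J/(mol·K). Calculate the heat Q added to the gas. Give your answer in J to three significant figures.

Isobaric: W = nRΔT = (1.91)(8.314)(455) = 7225 J.
ΔU = nCᵥΔT with Cᵥ = 5R/2: ΔU = (1.91)(20.79)(455) = 18063 J.
Q = ΔU + W = 18063 + 7225 = 25288 J.

Q ≈ 25300 J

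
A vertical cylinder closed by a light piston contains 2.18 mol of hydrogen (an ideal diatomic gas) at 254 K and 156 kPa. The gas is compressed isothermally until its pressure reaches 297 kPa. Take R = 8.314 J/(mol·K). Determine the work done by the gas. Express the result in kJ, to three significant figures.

Isothermal process: W = nRT ln(V₂/V₁) = nRT ln(P₁/P₂).
W = (2.18)(8.314)(254) × ln(156/297)
  = 4604 × ln(0.5253) = 4604 × -0.6439
W_by_gas = -2964 J.

W ≈ -2.96 kJ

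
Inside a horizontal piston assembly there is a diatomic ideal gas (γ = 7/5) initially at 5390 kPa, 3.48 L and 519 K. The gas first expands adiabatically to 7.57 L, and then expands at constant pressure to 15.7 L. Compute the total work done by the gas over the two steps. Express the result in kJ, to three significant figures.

Step 1 (adiabatic): W = (P₁V₁ − P₂V₂)/(γ−1) = (18757 − 13746)/0.4 = 12529 J.
After step 1: P = 1816 kPa, V = 7.57 L, T = 380.3 K.
Step 2 (isobaric): W = PΔV = (1816 kPa)(15.7 − 7.57 L) = 14762 J.
W_total = 12529 + 14762 = 27292 J.

W_total ≈ 27.3 kJ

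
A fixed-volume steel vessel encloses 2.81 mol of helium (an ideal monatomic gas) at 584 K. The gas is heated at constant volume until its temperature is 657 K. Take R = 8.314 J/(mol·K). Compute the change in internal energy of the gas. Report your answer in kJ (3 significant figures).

Constant volume ⇒ W = 0, so Q = ΔU = nCᵥΔT with Cᵥ = 3R/2 = 12.47 J/(mol·K).
ΔU = (2.81)(12.47)(657 − 584) = 2558 J.

ΔU ≈ 2.56 kJ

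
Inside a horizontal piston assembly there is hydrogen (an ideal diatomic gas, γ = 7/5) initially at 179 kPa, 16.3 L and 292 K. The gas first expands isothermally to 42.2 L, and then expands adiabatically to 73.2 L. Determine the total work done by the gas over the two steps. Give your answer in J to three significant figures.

W_total ≈ 4220 J

Step 1 (isothermal): W = P₁V₁ ln(V₂/V₁) = (2918) ln(42.2/16.3) = 2775 J.
After step 1: P = 69.14 kPa, V = 42.2 L, T = 292 K.
Step 2 (adiabatic): W = (P₁V₁ − P₂V₂)/(γ−1) = (2918 − 2341)/0.4 = 1442 J.
W_total = 2775 + 1442 = 4218 J.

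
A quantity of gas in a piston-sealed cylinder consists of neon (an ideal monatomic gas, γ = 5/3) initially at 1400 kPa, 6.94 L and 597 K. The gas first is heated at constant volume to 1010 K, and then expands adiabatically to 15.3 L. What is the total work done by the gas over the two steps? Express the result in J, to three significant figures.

Step 1 (isochoric): W = 0 (constant volume).
After step 1: P = 2369 kPa (V unchanged).
Step 2 (adiabatic): W = (P₁V₁ − P₂V₂)/(γ−1) = (16437 − 9704)/0.667 = 10100 J.
W_total = 0 + 10100 = 10100 J.

W_total ≈ 10100 J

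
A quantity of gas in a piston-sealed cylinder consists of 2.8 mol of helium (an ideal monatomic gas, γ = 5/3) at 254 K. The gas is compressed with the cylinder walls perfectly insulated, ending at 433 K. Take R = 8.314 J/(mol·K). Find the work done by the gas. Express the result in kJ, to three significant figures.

Adiabatic ⇒ Q = 0, so W_by = −ΔU = nCᵥ(T₁ − T₂).
Cᵥ = 3R/2 = 12.47 J/(mol·K).
W = (2.8)(12.47)(254 − 433) = -6250 J.

W ≈ -6.25 kJ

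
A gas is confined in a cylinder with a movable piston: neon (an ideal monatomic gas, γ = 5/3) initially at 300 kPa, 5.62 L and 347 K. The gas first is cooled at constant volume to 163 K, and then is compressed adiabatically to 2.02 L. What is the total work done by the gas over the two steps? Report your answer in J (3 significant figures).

Step 1 (isochoric): W = 0 (constant volume).
After step 1: P = 140.9 kPa (V unchanged).
Step 2 (adiabatic): W = (P₁V₁ − P₂V₂)/(γ−1) = (792 − 1567)/0.667 = -1162 J.
W_total = 0 − 1162 = -1162 J.

W_total ≈ -1160 J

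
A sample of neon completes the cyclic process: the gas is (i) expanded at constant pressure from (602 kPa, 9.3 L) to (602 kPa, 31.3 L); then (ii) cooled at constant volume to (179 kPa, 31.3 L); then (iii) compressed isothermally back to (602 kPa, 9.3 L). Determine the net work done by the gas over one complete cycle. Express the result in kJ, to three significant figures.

W_net ≈ 6.44 kJ

Leg (i): W = PΔV = (602)(31.3 − 9.3) = 13244 J.
Leg (ii): W = 0.
Leg (iii): W = PᵢVᵢ ln(V_f/Vᵢ) = (5603) ln(9.3/31.3) = -6799 J.
W_net = 13244 − 6799 = 6445 J.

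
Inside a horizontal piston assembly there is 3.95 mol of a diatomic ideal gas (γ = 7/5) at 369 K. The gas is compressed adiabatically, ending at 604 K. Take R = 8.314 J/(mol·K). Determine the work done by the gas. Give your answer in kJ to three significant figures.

Adiabatic ⇒ Q = 0, so W_by = −ΔU = nCᵥ(T₁ − T₂).
Cᵥ = 5R/2 = 20.79 J/(mol·K).
W = (3.95)(20.79)(369 − 604) = -19294 J.

W ≈ -19.3 kJ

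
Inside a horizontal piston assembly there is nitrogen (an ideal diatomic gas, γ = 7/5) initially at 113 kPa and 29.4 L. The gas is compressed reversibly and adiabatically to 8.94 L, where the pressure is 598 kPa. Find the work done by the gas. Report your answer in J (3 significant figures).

W ≈ -5060 J

Adiabatic: W = (P₁V₁ − P₂V₂)/(γ − 1) with γ = 7/5.
P₁V₁ = 3322 J, P₂V₂ = 5346 J.
W = (3322 − 5346) / 0.4 = -5060 J.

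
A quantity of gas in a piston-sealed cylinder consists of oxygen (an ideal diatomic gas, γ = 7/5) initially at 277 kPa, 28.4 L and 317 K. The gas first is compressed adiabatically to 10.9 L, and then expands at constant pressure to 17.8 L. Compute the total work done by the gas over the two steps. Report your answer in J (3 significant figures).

Step 1 (adiabatic): W = (P₁V₁ − P₂V₂)/(γ−1) = (7867 − 11539)/0.4 = -9180 J.
After step 1: P = 1059 kPa, V = 10.9 L, T = 465 K.
Step 2 (isobaric): W = PΔV = (1059 kPa)(17.8 − 10.9 L) = 7304 J.
W_total = -9180 + 7304 = -1875 J.

W_total ≈ -1880 J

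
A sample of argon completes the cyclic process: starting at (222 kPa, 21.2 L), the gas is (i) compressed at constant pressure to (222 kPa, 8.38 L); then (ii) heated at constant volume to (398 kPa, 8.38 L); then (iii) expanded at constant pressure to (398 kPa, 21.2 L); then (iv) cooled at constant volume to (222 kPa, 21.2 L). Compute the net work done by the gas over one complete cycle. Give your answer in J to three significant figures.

W_net ≈ 2260 J

Constant-volume legs do no work.
W(i) = (222)(8.38 − 21.2) = -2846 J; W(iii) = (398)(21.2 − 8.38) = 5102 J.
W_net = -2846 + 5102 = 2256 J (the clockwise enclosed area).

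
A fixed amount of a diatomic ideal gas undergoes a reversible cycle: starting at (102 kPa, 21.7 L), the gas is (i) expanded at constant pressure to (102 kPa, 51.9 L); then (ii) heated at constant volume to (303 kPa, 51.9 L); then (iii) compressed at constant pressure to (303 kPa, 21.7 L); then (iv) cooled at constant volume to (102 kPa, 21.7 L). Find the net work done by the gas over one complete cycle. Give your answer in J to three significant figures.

W_net ≈ -6070 J

Constant-volume legs do no work.
W(i) = (102)(51.9 − 21.7) = 3080 J; W(iii) = (303)(21.7 − 51.9) = -9151 J.
W_net = 3080 − 9151 = -6070 J (the counter-clockwise enclosed area).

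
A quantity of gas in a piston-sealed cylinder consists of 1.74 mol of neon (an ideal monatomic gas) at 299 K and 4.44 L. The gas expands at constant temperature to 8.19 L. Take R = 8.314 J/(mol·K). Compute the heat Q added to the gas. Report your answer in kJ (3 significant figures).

Isothermal ⇒ ΔU = 0, so Q = W = nRT ln(V₂/V₁).
Q = (1.74)(8.314)(299) ln(8.19/4.44) = 4325 × 0.6123 = 2648 J.

Q ≈ 2.65 kJ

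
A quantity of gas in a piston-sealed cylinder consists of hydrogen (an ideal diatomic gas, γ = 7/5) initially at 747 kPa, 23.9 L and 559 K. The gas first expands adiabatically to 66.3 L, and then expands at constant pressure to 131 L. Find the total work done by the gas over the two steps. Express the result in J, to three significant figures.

W_total ≈ 26500 J

Step 1 (adiabatic): W = (P₁V₁ − P₂V₂)/(γ−1) = (17853 − 11871)/0.4 = 14957 J.
After step 1: P = 179 kPa, V = 66.3 L, T = 371.7 K.
Step 2 (isobaric): W = PΔV = (179 kPa)(131 − 66.3 L) = 11584 J.
W_total = 14957 + 11584 = 26541 J.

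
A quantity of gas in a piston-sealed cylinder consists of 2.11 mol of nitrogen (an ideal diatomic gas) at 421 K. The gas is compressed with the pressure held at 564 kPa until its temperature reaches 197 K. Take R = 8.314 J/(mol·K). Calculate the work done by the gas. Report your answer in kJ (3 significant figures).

Isobaric: W = P ΔV = nR ΔT.
W = (2.11)(8.314)(197 − 421) = -3930 J.

W ≈ -3.93 kJ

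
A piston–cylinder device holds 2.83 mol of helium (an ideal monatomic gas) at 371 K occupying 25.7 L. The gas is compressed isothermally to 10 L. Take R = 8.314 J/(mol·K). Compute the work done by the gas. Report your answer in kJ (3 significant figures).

W ≈ -8.24 kJ

Isothermal: W = nRT ln(V₂/V₁).
W = (2.83)(8.314)(371) × ln(10/25.7)
  = 8729 × -0.9439
W_by_gas = -8239 J.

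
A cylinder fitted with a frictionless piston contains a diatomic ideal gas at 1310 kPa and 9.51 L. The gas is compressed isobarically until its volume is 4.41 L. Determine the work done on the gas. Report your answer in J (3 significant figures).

W ≈ 6680 J

Isobaric: W = P ΔV.
W = (1310 kPa)(4.41 − 9.51 L) = (1310)(-5.1) = -6681 J.
Work on gas = −W_by = 6681 J.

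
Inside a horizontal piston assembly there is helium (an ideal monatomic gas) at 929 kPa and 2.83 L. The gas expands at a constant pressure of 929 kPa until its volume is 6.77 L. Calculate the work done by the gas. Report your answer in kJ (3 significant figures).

W ≈ 3.66 kJ

Isobaric: W = P ΔV.
W = (929 kPa)(6.77 − 2.83 L) = (929)(3.94) = 3660 J.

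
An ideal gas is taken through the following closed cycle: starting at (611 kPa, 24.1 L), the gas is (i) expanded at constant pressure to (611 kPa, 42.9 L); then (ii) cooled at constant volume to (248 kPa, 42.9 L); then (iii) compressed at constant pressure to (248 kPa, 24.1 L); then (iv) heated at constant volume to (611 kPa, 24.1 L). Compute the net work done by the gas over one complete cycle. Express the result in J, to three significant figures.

Constant-volume legs do no work.
W(i) = (611)(42.9 − 24.1) = 11487 J; W(iii) = (248)(24.1 − 42.9) = -4662 J.
W_net = 11487 − 4662 = 6824 J (the clockwise enclosed area).

W_net ≈ 6820 J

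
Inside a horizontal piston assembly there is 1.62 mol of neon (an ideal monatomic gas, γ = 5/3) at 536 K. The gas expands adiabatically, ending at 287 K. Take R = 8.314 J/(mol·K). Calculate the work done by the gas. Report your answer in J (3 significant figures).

Adiabatic ⇒ Q = 0, so W_by = −ΔU = nCᵥ(T₁ − T₂).
Cᵥ = 3R/2 = 12.47 J/(mol·K).
W = (1.62)(12.47)(536 − 287) = 5031 J.

W ≈ 5030 J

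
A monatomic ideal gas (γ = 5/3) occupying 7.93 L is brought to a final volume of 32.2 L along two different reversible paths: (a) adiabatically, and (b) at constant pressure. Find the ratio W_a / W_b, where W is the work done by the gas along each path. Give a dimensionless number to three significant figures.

W_a / W_b ≈ 0.298

Path (a) adiabatic: W = P₁V₁(1 − (V₁/V₂)^(γ−1))/(γ−1) → W_a/(P₁V₁) = 0.9107.
Path (b) isobaric: W = P₁(V₂ − V₁) → W_b/(P₁V₁) = 3.061.
W_a / W_b = 0.9107 / 3.061 = 0.2975.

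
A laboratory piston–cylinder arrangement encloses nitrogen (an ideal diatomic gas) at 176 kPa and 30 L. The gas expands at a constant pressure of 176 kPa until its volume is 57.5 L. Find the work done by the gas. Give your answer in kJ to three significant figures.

W ≈ 4.84 kJ

Isobaric: W = P ΔV.
W = (176 kPa)(57.5 − 30 L) = (176)(27.5) = 4840 J.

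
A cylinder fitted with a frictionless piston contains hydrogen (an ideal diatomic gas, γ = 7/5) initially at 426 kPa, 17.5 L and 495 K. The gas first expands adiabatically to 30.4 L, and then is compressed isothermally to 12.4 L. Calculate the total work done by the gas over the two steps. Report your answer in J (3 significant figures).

Step 1 (adiabatic): W = (P₁V₁ − P₂V₂)/(γ−1) = (7455 − 5977)/0.4 = 3694 J.
After step 1: P = 196.6 kPa, V = 30.4 L, T = 396.9 K.
Step 2 (isothermal): W = P₁V₁ ln(V₂/V₁) = (5977) ln(12.4/30.4) = -5360 J.
W_total = 3694 − 5360 = -1666 J.

W_total ≈ -1670 J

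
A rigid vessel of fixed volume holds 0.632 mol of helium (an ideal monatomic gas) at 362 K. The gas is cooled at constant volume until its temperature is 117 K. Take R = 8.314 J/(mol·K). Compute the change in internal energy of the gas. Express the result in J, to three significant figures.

ΔU ≈ -1930 J

Constant volume ⇒ W = 0, so Q = ΔU = nCᵥΔT with Cᵥ = 3R/2 = 12.47 J/(mol·K).
ΔU = (0.632)(12.47)(117 − 362) = -1931 J.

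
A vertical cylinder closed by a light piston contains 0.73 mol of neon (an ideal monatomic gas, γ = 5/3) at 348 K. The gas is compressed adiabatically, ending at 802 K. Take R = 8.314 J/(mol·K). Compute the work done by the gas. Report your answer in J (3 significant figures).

W ≈ -4130 J

Adiabatic ⇒ Q = 0, so W_by = −ΔU = nCᵥ(T₁ − T₂).
Cᵥ = 3R/2 = 12.47 J/(mol·K).
W = (0.73)(12.47)(348 − 802) = -4133 J.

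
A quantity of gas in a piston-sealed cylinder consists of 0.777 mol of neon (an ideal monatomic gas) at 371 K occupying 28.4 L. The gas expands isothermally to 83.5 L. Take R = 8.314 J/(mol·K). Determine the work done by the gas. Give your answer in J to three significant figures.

W ≈ 2580 J

Isothermal: W = nRT ln(V₂/V₁).
W = (0.777)(8.314)(371) × ln(83.5/28.4)
  = 2397 × 1.078
W_by_gas = 2585 J.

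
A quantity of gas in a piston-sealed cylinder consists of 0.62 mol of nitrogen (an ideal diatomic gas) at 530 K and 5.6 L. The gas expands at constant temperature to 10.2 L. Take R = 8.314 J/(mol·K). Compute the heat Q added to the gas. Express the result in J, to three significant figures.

Q ≈ 1640 J

Isothermal ⇒ ΔU = 0, so Q = W = nRT ln(V₂/V₁).
Q = (0.62)(8.314)(530) ln(10.2/5.6) = 2732 × 0.5996 = 1638 J.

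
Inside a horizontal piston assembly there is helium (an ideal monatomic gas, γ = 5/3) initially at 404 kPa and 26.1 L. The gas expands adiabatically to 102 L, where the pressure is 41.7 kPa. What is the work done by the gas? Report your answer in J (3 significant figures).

W ≈ 9440 J

Adiabatic: W = (P₁V₁ − P₂V₂)/(γ − 1) with γ = 5/3.
P₁V₁ = 10544 J, P₂V₂ = 4253 J.
W = (10544 − 4253) / 0.6667 = 9436 J.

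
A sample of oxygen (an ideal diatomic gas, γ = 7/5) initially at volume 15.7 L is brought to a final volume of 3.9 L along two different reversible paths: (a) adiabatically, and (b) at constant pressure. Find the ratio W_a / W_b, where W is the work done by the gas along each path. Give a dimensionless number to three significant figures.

Path (a) adiabatic: W = P₁V₁(1 − (V₁/V₂)^(γ−1))/(γ−1) → W_a/(P₁V₁) = -1.864.
Path (b) isobaric: W = P₁(V₂ − V₁) → W_b/(P₁V₁) = -0.7516.
W_a / W_b = -1.864 / -0.7516 = 2.48.

W_a / W_b ≈ 2.48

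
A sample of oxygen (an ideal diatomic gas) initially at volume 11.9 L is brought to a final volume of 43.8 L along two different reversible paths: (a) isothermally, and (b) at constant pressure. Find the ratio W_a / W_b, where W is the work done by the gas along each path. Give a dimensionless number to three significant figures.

Path (a) isothermal: W = P₁V₁ ln(V₂/V₁) → W_a/(P₁V₁) = 1.303.
Path (b) isobaric: W = P₁(V₂ − V₁) → W_b/(P₁V₁) = 2.681.
W_a / W_b = 1.303 / 2.681 = 0.4861.

W_a / W_b ≈ 0.486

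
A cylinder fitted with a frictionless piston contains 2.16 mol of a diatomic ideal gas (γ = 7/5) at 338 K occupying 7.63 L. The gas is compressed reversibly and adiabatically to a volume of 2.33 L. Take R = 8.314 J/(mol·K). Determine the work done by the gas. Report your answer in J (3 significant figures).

W ≈ -9210 J

Adiabatic: TV^(γ−1) = const with γ = 7/5.
T₂ = T₁ (V₁/V₂)^(γ−1) = 338 × (7.63/2.33)^0.4 = 338 × 1.607 = 543.2 K.
W_by = nCᵥ(T₁ − T₂) = (2.16)(20.79)(338 − 543.2) = -9214 J.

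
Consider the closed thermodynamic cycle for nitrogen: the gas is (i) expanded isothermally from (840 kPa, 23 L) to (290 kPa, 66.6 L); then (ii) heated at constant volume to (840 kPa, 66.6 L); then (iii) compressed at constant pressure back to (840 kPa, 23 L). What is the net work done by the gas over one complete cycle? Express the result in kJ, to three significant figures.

W_net ≈ -16.1 kJ

Leg (i): W = PᵢVᵢ ln(V_f/Vᵢ) = (19320) ln(66.6/23) = 20541 J.
Leg (ii): W = 0.
Leg (iii): W = PΔV = (840)(23 − 66.6) = -36624 J.
W_net = 20541 − 36624 = -16083 J.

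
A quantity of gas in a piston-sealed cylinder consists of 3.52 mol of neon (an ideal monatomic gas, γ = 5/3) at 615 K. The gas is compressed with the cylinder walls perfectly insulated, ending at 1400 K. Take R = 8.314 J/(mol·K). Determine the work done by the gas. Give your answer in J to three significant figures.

Adiabatic ⇒ Q = 0, so W_by = −ΔU = nCᵥ(T₁ − T₂).
Cᵥ = 3R/2 = 12.47 J/(mol·K).
W = (3.52)(12.47)(615 − 1400) = -34460 J.

W ≈ -34500 J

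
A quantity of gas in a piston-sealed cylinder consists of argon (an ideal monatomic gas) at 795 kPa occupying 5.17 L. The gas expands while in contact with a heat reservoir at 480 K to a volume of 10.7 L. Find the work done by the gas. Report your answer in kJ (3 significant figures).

Isothermal: W = nRT ln(V₂/V₁) = P₁V₁ ln(V₂/V₁).
P₁V₁ = (795 kPa)(5.17 L) = 4110 J.
W = 4110 × ln(10.7/5.17) = 4110 × 0.7274
W_by_gas = 2990 J.

W ≈ 2.99 kJ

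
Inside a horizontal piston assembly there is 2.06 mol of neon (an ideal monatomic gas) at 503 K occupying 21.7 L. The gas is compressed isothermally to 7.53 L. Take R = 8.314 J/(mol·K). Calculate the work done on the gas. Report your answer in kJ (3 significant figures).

W ≈ 9.12 kJ

Isothermal: W = nRT ln(V₂/V₁).
W = (2.06)(8.314)(503) × ln(7.53/21.7)
  = 8615 × -1.058
W_by_gas = -9118 J; work on gas = −W_by = 9118 J.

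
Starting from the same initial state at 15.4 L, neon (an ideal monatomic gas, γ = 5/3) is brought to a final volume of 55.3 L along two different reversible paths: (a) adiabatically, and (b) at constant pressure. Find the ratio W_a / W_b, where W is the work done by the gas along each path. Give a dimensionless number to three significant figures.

Path (a) adiabatic: W = P₁V₁(1 − (V₁/V₂)^(γ−1))/(γ−1) → W_a/(P₁V₁) = 0.8603.
Path (b) isobaric: W = P₁(V₂ − V₁) → W_b/(P₁V₁) = 2.591.
W_a / W_b = 0.8603 / 2.591 = 0.3321.

W_a / W_b ≈ 0.332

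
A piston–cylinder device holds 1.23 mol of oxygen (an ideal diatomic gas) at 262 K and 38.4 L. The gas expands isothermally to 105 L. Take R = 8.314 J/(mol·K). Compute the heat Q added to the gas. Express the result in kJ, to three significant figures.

Q ≈ 2.70 kJ

Isothermal ⇒ ΔU = 0, so Q = W = nRT ln(V₂/V₁).
Q = (1.23)(8.314)(262) ln(105/38.4) = 2679 × 1.006 = 2695 J.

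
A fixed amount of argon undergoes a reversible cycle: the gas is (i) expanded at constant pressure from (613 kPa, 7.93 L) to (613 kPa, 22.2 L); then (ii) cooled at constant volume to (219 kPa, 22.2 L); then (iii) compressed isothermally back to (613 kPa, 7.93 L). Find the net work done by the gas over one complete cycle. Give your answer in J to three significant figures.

Leg (i): W = PΔV = (613)(22.2 − 7.93) = 8748 J.
Leg (ii): W = 0.
Leg (iii): W = PᵢVᵢ ln(V_f/Vᵢ) = (4862) ln(7.93/22.2) = -5005 J.
W_net = 8748 − 5005 = 3743 J.

W_net ≈ 3740 J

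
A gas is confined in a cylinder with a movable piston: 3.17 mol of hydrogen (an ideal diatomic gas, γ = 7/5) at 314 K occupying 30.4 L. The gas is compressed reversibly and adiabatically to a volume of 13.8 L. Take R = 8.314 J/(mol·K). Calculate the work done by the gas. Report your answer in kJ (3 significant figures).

W ≈ -7.69 kJ

Adiabatic: TV^(γ−1) = const with γ = 7/5.
T₂ = T₁ (V₁/V₂)^(γ−1) = 314 × (30.4/13.8)^0.4 = 314 × 1.372 = 430.7 K.
W_by = nCᵥ(T₁ − T₂) = (3.17)(20.79)(314 − 430.7) = -7686 J.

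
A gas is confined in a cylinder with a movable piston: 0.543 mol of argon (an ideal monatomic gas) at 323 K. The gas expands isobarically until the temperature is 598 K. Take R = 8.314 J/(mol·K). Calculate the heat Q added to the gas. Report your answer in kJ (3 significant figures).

Q ≈ 3.10 kJ

Isobaric: W = nRΔT = (0.543)(8.314)(275) = 1241 J.
ΔU = nCᵥΔT with Cᵥ = 3R/2: ΔU = (0.543)(12.47)(275) = 1862 J.
Q = ΔU + W = 1862 + 1241 = 3104 J.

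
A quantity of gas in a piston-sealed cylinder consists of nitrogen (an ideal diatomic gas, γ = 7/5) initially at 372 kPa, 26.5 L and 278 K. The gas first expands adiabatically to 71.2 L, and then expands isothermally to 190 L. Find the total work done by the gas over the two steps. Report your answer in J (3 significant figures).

W_total ≈ 14600 J

Step 1 (adiabatic): W = (P₁V₁ − P₂V₂)/(γ−1) = (9858 − 6639)/0.4 = 8048 J.
After step 1: P = 93.24 kPa, V = 71.2 L, T = 187.2 K.
Step 2 (isothermal): W = P₁V₁ ln(V₂/V₁) = (6639) ln(190/71.2) = 6516 J.
W_total = 8048 + 6516 = 14564 J.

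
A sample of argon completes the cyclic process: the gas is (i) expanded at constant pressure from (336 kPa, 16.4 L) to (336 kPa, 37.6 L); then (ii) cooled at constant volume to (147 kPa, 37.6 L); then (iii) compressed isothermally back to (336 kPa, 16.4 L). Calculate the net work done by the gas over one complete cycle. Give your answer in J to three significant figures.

Leg (i): W = PΔV = (336)(37.6 − 16.4) = 7123 J.
Leg (ii): W = 0.
Leg (iii): W = PᵢVᵢ ln(V_f/Vᵢ) = (5527) ln(16.4/37.6) = -4586 J.
W_net = 7123 − 4586 = 2537 J.

W_net ≈ 2540 J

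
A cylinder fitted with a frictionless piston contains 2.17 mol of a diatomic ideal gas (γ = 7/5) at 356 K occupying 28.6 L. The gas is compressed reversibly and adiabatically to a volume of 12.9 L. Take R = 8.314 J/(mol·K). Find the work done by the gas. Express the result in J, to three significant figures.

Adiabatic: TV^(γ−1) = const with γ = 7/5.
T₂ = T₁ (V₁/V₂)^(γ−1) = 356 × (28.6/12.9)^0.4 = 356 × 1.375 = 489.5 K.
W_by = nCᵥ(T₁ − T₂) = (2.17)(20.79)(356 − 489.5) = -6022 J.

W ≈ -6020 J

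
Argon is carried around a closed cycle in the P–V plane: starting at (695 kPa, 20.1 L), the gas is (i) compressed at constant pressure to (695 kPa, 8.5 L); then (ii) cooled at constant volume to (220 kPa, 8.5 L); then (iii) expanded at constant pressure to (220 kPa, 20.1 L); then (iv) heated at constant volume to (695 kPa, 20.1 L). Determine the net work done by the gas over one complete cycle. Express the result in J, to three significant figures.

W_net ≈ -5510 J

Constant-volume legs do no work.
W(i) = (695)(8.5 − 20.1) = -8062 J; W(iii) = (220)(20.1 − 8.5) = 2552 J.
W_net = -8062 + 2552 = -5510 J (the counter-clockwise enclosed area).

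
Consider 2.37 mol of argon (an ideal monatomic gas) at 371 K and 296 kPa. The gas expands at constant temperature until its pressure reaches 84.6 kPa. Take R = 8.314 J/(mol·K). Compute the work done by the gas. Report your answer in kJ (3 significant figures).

Isothermal process: W = nRT ln(V₂/V₁) = nRT ln(P₁/P₂).
W = (2.37)(8.314)(371) × ln(296/84.6)
  = 7310 × ln(3.499) = 7310 × 1.252
W_by_gas = 9156 J.

W ≈ 9.16 kJ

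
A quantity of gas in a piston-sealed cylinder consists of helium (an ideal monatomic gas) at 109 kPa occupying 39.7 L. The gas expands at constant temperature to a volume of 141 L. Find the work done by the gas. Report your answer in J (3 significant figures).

W ≈ 5480 J

Isothermal: W = nRT ln(V₂/V₁) = P₁V₁ ln(V₂/V₁).
P₁V₁ = (109 kPa)(39.7 L) = 4327 J.
W = 4327 × ln(141/39.7) = 4327 × 1.267
W_by_gas = 5484 J.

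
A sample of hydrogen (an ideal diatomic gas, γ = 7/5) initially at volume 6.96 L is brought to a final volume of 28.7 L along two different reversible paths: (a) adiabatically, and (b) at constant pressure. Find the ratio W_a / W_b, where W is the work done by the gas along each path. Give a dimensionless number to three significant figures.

Path (a) adiabatic: W = P₁V₁(1 − (V₁/V₂)^(γ−1))/(γ−1) → W_a/(P₁V₁) = 1.081.
Path (b) isobaric: W = P₁(V₂ − V₁) → W_b/(P₁V₁) = 3.124.
W_a / W_b = 1.081 / 3.124 = 0.3462.

W_a / W_b ≈ 0.346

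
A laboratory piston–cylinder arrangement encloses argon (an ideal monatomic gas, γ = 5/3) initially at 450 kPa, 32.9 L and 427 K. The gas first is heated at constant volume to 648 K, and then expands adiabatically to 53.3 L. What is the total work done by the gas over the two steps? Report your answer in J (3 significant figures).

W_total ≈ 9270 J

Step 1 (isochoric): W = 0 (constant volume).
After step 1: P = 682.9 kPa (V unchanged).
Step 2 (adiabatic): W = (P₁V₁ − P₂V₂)/(γ−1) = (22468 − 16288)/0.667 = 9269 J.
W_total = 0 + 9269 = 9269 J.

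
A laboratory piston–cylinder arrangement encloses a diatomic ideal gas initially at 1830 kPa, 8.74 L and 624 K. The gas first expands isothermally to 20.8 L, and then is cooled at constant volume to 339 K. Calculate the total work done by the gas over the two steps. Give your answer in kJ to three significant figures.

Step 1 (isothermal): W = P₁V₁ ln(V₂/V₁) = (15994) ln(20.8/8.74) = 13868 J.
Step 2 (isochoric): W = 0 (constant volume).
W_total = 13868 + 0 = 13868 J.

W_total ≈ 13.9 kJ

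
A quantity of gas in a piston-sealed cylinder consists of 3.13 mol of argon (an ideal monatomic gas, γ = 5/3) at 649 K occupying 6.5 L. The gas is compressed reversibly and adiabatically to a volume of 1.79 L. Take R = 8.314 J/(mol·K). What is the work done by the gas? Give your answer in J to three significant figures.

W ≈ -34500 J

Adiabatic: TV^(γ−1) = const with γ = 5/3.
T₂ = T₁ (V₁/V₂)^(γ−1) = 649 × (6.5/1.79)^0.667 = 649 × 2.363 = 1533 K.
W_by = nCᵥ(T₁ − T₂) = (3.13)(12.47)(649 − 1533) = -34517 J.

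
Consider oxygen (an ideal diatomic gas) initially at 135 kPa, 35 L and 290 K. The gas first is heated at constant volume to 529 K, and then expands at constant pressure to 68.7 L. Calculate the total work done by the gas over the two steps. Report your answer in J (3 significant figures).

W_total ≈ 8300 J

Step 1 (isochoric): W = 0 (constant volume).
After step 1: P = 246.3 kPa (V unchanged).
Step 2 (isobaric): W = PΔV = (246.3 kPa)(68.7 − 35 L) = 8299 J.
W_total = 0 + 8299 = 8299 J.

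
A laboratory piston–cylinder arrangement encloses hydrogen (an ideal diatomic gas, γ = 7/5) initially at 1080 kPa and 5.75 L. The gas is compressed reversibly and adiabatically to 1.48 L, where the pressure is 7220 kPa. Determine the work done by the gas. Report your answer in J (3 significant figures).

Adiabatic: W = (P₁V₁ − P₂V₂)/(γ − 1) with γ = 7/5.
P₁V₁ = 6210 J, P₂V₂ = 10686 J.
W = (6210 − 10686) / 0.4 = -11189 J.

W ≈ -11200 J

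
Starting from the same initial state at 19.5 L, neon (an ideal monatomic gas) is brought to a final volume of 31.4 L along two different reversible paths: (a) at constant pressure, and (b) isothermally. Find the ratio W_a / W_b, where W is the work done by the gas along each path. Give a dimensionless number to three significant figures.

Path (a) isobaric: W = P₁(V₂ − V₁) → W_a/(P₁V₁) = 0.6103.
Path (b) isothermal: W = P₁V₁ ln(V₂/V₁) → W_b/(P₁V₁) = 0.4764.
W_a / W_b = 0.6103 / 0.4764 = 1.281.

W_a / W_b ≈ 1.28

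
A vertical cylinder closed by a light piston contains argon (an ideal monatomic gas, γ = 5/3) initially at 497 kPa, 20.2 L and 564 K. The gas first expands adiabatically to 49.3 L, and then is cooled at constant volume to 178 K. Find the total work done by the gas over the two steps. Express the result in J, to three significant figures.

Step 1 (adiabatic): W = (P₁V₁ − P₂V₂)/(γ−1) = (10039 − 5538)/0.667 = 6752 J.
Step 2 (isochoric): W = 0 (constant volume).
W_total = 6752 + 0 = 6752 J.

W_total ≈ 6750 J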